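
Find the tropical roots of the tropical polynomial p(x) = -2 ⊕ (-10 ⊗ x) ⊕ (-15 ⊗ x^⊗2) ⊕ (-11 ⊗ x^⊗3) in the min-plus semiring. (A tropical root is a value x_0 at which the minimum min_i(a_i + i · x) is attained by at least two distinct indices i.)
Roots: {-4, 5, 8}

Each tropical root is a break point of the lower envelope of the lines y = a_i + i · x (there are 4 lines, with slopes 0, 1, ..., 3). Only the lines that attain the minimum somewhere contribute to roots; other lines are dominated. Here the surviving (envelope) indices are i = 3, i = 2, i = 1, i = 0.
Intersections between consecutive envelope lines give the roots: for adjacent envelope indices i < j the intersection is x = (a_i − a_j) / (j − i). Reading off the sorted break points: {-4, 5, 8}.
Verification: at each break x_0, at least two indices attain the minimum of min_i(a_i + i · x_0).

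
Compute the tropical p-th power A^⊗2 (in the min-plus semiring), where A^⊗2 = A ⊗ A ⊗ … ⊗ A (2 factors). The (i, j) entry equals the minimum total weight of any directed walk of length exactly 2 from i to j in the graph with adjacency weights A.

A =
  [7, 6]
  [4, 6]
A^⊗2 =
  [10, 12]
  [10, 10]

Each entry (A^⊗2)_ij equals the minimum over all length-2 walks i = v_0 → v_1 → … → v_2 = j of Σ_t A[v_t][v_{t+1}]. For example, for (i, j) = (0, 1) we minimise over 2 possible intermediate vertex sequences; the minimum is 12, attained along the walk 0 → 1 → 1.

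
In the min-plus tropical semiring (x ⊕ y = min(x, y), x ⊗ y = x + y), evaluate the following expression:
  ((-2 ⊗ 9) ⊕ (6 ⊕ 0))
((-2 ⊗ 9) ⊕ (6 ⊕ 0)) = 0

Expand innermost to outermost. Recall ⊕ takes the minimum of its arguments and ⊗ takes their sum. Working out the expression ((-2 ⊗ 9) ⊕ (6 ⊕ 0)) gives 0.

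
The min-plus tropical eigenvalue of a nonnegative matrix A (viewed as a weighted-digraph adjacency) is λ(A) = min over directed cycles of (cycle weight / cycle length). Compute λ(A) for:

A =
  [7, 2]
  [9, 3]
λ(A) = 3

Enumerate directed cycles and compute their means (weight / length). Sample:
  cycle 0 → 0: weight = 7, length = 1, mean = 7/1 ≈ 7.000
  cycle 1 → 1: weight = 3, length = 1, mean = 3/1 ≈ 3.000
  cycle 0 → 1 → 0: weight = 11, length = 2, mean = 11/2 ≈ 5.500
  cycle 1 → 0 → 1: weight = 11, length = 2, mean = 11/2 ≈ 5.500
Minimum mean = 3.000, attained e.g. along the cycle 1 → 1 with weight 3 and length 1. So λ(A) = 3/1 = 3.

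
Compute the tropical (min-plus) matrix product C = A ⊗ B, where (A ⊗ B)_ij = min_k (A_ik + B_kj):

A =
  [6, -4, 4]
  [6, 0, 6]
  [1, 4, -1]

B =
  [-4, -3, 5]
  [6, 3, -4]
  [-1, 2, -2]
A ⊗ B =
  [2, -1, -8]
  [2, 3, -4]
  [-3, -2, -3]

Apply the min-plus product entry-by-entry:
  C[0][0] = min over k of (A[0][0] + B[0][0] = 6 + -4 = 2, A[0][1] + B[1][0] = -4 + 6 = 2, A[0][2] + B[2][0] = 4 + -1 = 3) = 2 (attained at k = 0)
  C[0][1] = min over k of (A[0][0] + B[0][1] = 6 + -3 = 3, A[0][1] + B[1][1] = -4 + 3 = -1, A[0][2] + B[2][1] = 4 + 2 = 6) = -1 (attained at k = 1)
  C[0][2] = min over k of (A[0][0] + B[0][2] = 6 + 5 = 11, A[0][1] + B[1][2] = -4 + -4 = -8, A[0][2] + B[2][2] = 4 + -2 = 2) = -8 (attained at k = 1)
  C[1][0] = min over k of (A[1][0] + B[0][0] = 6 + -4 = 2, A[1][1] + B[1][0] = 0 + 6 = 6, A[1][2] + B[2][0] = 6 + -1 = 5) = 2 (attained at k = 0)
  C[1][1] = min over k of (A[1][0] + B[0][1] = 6 + -3 = 3, A[1][1] + B[1][1] = 0 + 3 = 3, A[1][2] + B[2][1] = 6 + 2 = 8) = 3 (attained at k = 0)
  C[1][2] = min over k of (A[1][0] + B[0][2] = 6 + 5 = 11, A[1][1] + B[1][2] = 0 + -4 = -4, A[1][2] + B[2][2] = 6 + -2 = 4) = -4 (attained at k = 1)
  C[2][0] = min over k of (A[2][0] + B[0][0] = 1 + -4 = -3, A[2][1] + B[1][0] = 4 + 6 = 10, A[2][2] + B[2][0] = -1 + -1 = -2) = -3 (attained at k = 0)
  C[2][1] = min over k of (A[2][0] + B[0][1] = 1 + -3 = -2, A[2][1] + B[1][1] = 4 + 3 = 7, A[2][2] + B[2][1] = -1 + 2 = 1) = -2 (attained at k = 0)
  C[2][2] = min over k of (A[2][0] + B[0][2] = 1 + 5 = 6, A[2][1] + B[1][2] = 4 + -4 = 0, A[2][2] + B[2][2] = -1 + -2 = -3) = -3 (attained at k = 2)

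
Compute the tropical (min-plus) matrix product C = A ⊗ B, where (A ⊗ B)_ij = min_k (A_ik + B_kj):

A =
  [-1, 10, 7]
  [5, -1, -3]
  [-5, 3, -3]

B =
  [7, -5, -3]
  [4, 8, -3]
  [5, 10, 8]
A ⊗ B =
  [6, -6, -4]
  [2, 0, -4]
  [2, -10, -8]

Apply the min-plus product entry-by-entry:
  C[0][0] = min over k of (A[0][0] + B[0][0] = -1 + 7 = 6, A[0][1] + B[1][0] = 10 + 4 = 14, A[0][2] + B[2][0] = 7 + 5 = 12) = 6 (attained at k = 0)
  C[0][1] = min over k of (A[0][0] + B[0][1] = -1 + -5 = -6, A[0][1] + B[1][1] = 10 + 8 = 18, A[0][2] + B[2][1] = 7 + 10 = 17) = -6 (attained at k = 0)
  C[0][2] = min over k of (A[0][0] + B[0][2] = -1 + -3 = -4, A[0][1] + B[1][2] = 10 + -3 = 7, A[0][2] + B[2][2] = 7 + 8 = 15) = -4 (attained at k = 0)
  C[1][0] = min over k of (A[1][0] + B[0][0] = 5 + 7 = 12, A[1][1] + B[1][0] = -1 + 4 = 3, A[1][2] + B[2][0] = -3 + 5 = 2) = 2 (attained at k = 2)
  C[1][1] = min over k of (A[1][0] + B[0][1] = 5 + -5 = 0, A[1][1] + B[1][1] = -1 + 8 = 7, A[1][2] + B[2][1] = -3 + 10 = 7) = 0 (attained at k = 0)
  C[1][2] = min over k of (A[1][0] + B[0][2] = 5 + -3 = 2, A[1][1] + B[1][2] = -1 + -3 = -4, A[1][2] + B[2][2] = -3 + 8 = 5) = -4 (attained at k = 1)
  C[2][0] = min over k of (A[2][0] + B[0][0] = -5 + 7 = 2, A[2][1] + B[1][0] = 3 + 4 = 7, A[2][2] + B[2][0] = -3 + 5 = 2) = 2 (attained at k = 0)
  C[2][1] = min over k of (A[2][0] + B[0][1] = -5 + -5 = -10, A[2][1] + B[1][1] = 3 + 8 = 11, A[2][2] + B[2][1] = -3 + 10 = 7) = -10 (attained at k = 0)
  C[2][2] = min over k of (A[2][0] + B[0][2] = -5 + -3 = -8, A[2][1] + B[1][2] = 3 + -3 = 0, A[2][2] + B[2][2] = -3 + 8 = 5) = -8 (attained at k = 0)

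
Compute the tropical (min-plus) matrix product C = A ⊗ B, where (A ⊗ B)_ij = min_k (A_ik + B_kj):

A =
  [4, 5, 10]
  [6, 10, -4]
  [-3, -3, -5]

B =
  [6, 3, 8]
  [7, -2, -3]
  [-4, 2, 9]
A ⊗ B =
  [6, 3, 2]
  [-8, -2, 5]
  [-9, -5, -6]

Apply the min-plus product entry-by-entry:
  C[0][0] = min over k of (A[0][0] + B[0][0] = 4 + 6 = 10, A[0][1] + B[1][0] = 5 + 7 = 12, A[0][2] + B[2][0] = 10 + -4 = 6) = 6 (attained at k = 2)
  C[0][1] = min over k of (A[0][0] + B[0][1] = 4 + 3 = 7, A[0][1] + B[1][1] = 5 + -2 = 3, A[0][2] + B[2][1] = 10 + 2 = 12) = 3 (attained at k = 1)
  C[0][2] = min over k of (A[0][0] + B[0][2] = 4 + 8 = 12, A[0][1] + B[1][2] = 5 + -3 = 2, A[0][2] + B[2][2] = 10 + 9 = 19) = 2 (attained at k = 1)
  C[1][0] = min over k of (A[1][0] + B[0][0] = 6 + 6 = 12, A[1][1] + B[1][0] = 10 + 7 = 17, A[1][2] + B[2][0] = -4 + -4 = -8) = -8 (attained at k = 2)
  C[1][1] = min over k of (A[1][0] + B[0][1] = 6 + 3 = 9, A[1][1] + B[1][1] = 10 + -2 = 8, A[1][2] + B[2][1] = -4 + 2 = -2) = -2 (attained at k = 2)
  C[1][2] = min over k of (A[1][0] + B[0][2] = 6 + 8 = 14, A[1][1] + B[1][2] = 10 + -3 = 7, A[1][2] + B[2][2] = -4 + 9 = 5) = 5 (attained at k = 2)
  C[2][0] = min over k of (A[2][0] + B[0][0] = -3 + 6 = 3, A[2][1] + B[1][0] = -3 + 7 = 4, A[2][2] + B[2][0] = -5 + -4 = -9) = -9 (attained at k = 2)
  C[2][1] = min over k of (A[2][0] + B[0][1] = -3 + 3 = 0, A[2][1] + B[1][1] = -3 + -2 = -5, A[2][2] + B[2][1] = -5 + 2 = -3) = -5 (attained at k = 1)
  C[2][2] = min over k of (A[2][0] + B[0][2] = -3 + 8 = 5, A[2][1] + B[1][2] = -3 + -3 = -6, A[2][2] + B[2][2] = -5 + 9 = 4) = -6 (attained at k = 1)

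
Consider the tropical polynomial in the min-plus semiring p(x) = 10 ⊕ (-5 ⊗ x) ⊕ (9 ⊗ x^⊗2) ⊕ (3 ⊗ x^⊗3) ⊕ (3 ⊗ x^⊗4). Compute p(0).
p(0) = -5

A tropical monomial a ⊗ x^⊗i evaluates to a + i · x. Evaluating each term at x = 0:
  Term 0 contributes 10 + 0 · 0 = 10
  Term 1 contributes -5 + 1 · 0 = -5
  Term 2 contributes 9 + 2 · 0 = 9
  Term 3 contributes 3 + 3 · 0 = 3
  Term 4 contributes 3 + 4 · 0 = 3
p(0) = ⊕ of these = min[10, -5, 9, 3, 3] = -5.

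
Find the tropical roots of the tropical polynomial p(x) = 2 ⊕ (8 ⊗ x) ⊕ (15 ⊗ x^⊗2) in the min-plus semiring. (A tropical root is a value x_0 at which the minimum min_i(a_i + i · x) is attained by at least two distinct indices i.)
Roots: {-7, -6}

Each tropical root is a break point of the lower envelope of the lines y = a_i + i · x (there are 3 lines, with slopes 0, 1, ..., 2). Only the lines that attain the minimum somewhere contribute to roots; other lines are dominated. Here the surviving (envelope) indices are i = 2, i = 1, i = 0.
Intersections between consecutive envelope lines give the roots: for adjacent envelope indices i < j the intersection is x = (a_i − a_j) / (j − i). Reading off the sorted break points: {-7, -6}.
Verification: at each break x_0, at least two indices attain the minimum of min_i(a_i + i · x_0).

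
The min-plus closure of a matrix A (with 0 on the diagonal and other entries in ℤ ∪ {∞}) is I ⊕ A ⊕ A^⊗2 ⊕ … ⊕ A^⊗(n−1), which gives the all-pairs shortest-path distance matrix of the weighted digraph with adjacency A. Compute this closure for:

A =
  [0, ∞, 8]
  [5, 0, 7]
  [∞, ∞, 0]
Closure =
  [0, ∞, 8]
  [5, 0, 7]
  [∞, ∞, 0]

This is the Floyd-Warshall all-pairs shortest-path computation. For each intermediate vertex k = 0, 1, …, 2, update dist[i][j] ← min(dist[i][j], dist[i][k] + dist[k][j]). The final matrix gives, for each (i, j), the minimum total weight of any directed path from i to j (possibly empty when i = j).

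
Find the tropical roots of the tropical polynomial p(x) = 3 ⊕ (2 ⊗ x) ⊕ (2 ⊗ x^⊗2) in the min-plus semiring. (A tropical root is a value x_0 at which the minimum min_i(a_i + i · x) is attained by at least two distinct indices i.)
Roots: {0, 1}

Each tropical root is a break point of the lower envelope of the lines y = a_i + i · x (there are 3 lines, with slopes 0, 1, ..., 2). Only the lines that attain the minimum somewhere contribute to roots; other lines are dominated. Here the surviving (envelope) indices are i = 2, i = 1, i = 0.
Intersections between consecutive envelope lines give the roots: for adjacent envelope indices i < j the intersection is x = (a_i − a_j) / (j − i). Reading off the sorted break points: {0, 1}.
Verification: at each break x_0, at least two indices attain the minimum of min_i(a_i + i · x_0).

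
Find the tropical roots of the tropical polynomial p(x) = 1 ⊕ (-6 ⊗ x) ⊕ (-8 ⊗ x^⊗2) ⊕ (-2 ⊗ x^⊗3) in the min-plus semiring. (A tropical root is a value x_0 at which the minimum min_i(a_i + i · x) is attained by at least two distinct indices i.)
Roots: {-6, 2, 7}

Each tropical root is a break point of the lower envelope of the lines y = a_i + i · x (there are 4 lines, with slopes 0, 1, ..., 3). Only the lines that attain the minimum somewhere contribute to roots; other lines are dominated. Here the surviving (envelope) indices are i = 3, i = 2, i = 1, i = 0.
Intersections between consecutive envelope lines give the roots: for adjacent envelope indices i < j the intersection is x = (a_i − a_j) / (j − i). Reading off the sorted break points: {-6, 2, 7}.
Verification: at each break x_0, at least two indices attain the minimum of min_i(a_i + i · x_0).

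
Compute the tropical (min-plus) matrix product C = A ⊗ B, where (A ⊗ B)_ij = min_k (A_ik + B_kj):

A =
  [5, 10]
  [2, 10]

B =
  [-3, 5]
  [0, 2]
A ⊗ B =
  [2, 10]
  [-1, 7]

Apply the min-plus product entry-by-entry:
  C[0][0] = min over k of (A[0][0] + B[0][0] = 5 + -3 = 2, A[0][1] + B[1][0] = 10 + 0 = 10) = 2 (attained at k = 0)
  C[0][1] = min over k of (A[0][0] + B[0][1] = 5 + 5 = 10, A[0][1] + B[1][1] = 10 + 2 = 12) = 10 (attained at k = 0)
  C[1][0] = min over k of (A[1][0] + B[0][0] = 2 + -3 = -1, A[1][1] + B[1][0] = 10 + 0 = 10) = -1 (attained at k = 0)
  C[1][1] = min over k of (A[1][0] + B[0][1] = 2 + 5 = 7, A[1][1] + B[1][1] = 10 + 2 = 12) = 7 (attained at k = 0)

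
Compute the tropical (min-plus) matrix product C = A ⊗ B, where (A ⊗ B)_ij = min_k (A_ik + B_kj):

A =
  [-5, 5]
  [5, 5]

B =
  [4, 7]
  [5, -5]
A ⊗ B =
  [-1, 0]
  [9, 0]

Apply the min-plus product entry-by-entry:
  C[0][0] = min over k of (A[0][0] + B[0][0] = -5 + 4 = -1, A[0][1] + B[1][0] = 5 + 5 = 10) = -1 (attained at k = 0)
  C[0][1] = min over k of (A[0][0] + B[0][1] = -5 + 7 = 2, A[0][1] + B[1][1] = 5 + -5 = 0) = 0 (attained at k = 1)
  C[1][0] = min over k of (A[1][0] + B[0][0] = 5 + 4 = 9, A[1][1] + B[1][0] = 5 + 5 = 10) = 9 (attained at k = 0)
  C[1][1] = min over k of (A[1][0] + B[0][1] = 5 + 7 = 12, A[1][1] + B[1][1] = 5 + -5 = 0) = 0 (attained at k = 1)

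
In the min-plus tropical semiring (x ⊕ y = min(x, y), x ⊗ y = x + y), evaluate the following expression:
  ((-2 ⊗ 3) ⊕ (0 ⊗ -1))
((-2 ⊗ 3) ⊕ (0 ⊗ -1)) = -1

Expand innermost to outermost. Recall ⊕ takes the minimum of its arguments and ⊗ takes their sum. Working out the expression ((-2 ⊗ 3) ⊕ (0 ⊗ -1)) gives -1.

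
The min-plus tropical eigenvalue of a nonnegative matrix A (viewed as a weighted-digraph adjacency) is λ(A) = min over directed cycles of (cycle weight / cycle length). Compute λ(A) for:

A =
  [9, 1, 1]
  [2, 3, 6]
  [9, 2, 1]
λ(A) = 1

Enumerate directed cycles and compute their means (weight / length). Sample:
  cycle 0 → 0: weight = 9, length = 1, mean = 9/1 ≈ 9.000
  cycle 1 → 1: weight = 3, length = 1, mean = 3/1 ≈ 3.000
  cycle 2 → 2: weight = 1, length = 1, mean = 1/1 ≈ 1.000
  cycle 0 → 1 → 0: weight = 3, length = 2, mean = 3/2 ≈ 1.500
  cycle 0 → 2 → 0: weight = 10, length = 2, mean = 10/2 ≈ 5.000
  cycle 1 → 0 → 1: weight = 3, length = 2, mean = 3/2 ≈ 1.500
Minimum mean = 1.000, attained e.g. along the cycle 2 → 2 with weight 1 and length 1. So λ(A) = 1/1 = 1.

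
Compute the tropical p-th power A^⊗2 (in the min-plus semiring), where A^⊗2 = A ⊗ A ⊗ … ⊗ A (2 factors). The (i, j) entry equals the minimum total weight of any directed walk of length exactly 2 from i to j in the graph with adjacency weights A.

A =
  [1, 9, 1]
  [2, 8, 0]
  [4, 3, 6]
A^⊗2 =
  [2, 4, 2]
  [3, 3, 3]
  [5, 9, 3]

Each entry (A^⊗2)_ij equals the minimum over all length-2 walks i = v_0 → v_1 → … → v_2 = j of Σ_t A[v_t][v_{t+1}]. For example, for (i, j) = (0, 2) we minimise over 3 possible intermediate vertex sequences; the minimum is 2, attained along the walk 0 → 0 → 2.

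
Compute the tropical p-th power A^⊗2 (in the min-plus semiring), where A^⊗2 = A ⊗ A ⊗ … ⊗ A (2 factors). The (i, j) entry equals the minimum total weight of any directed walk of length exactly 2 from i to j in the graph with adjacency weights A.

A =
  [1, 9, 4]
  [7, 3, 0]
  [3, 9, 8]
A^⊗2 =
  [2, 10, 5]
  [3, 6, 3]
  [4, 12, 7]

Each entry (A^⊗2)_ij equals the minimum over all length-2 walks i = v_0 → v_1 → … → v_2 = j of Σ_t A[v_t][v_{t+1}]. For example, for (i, j) = (0, 2) we minimise over 3 possible intermediate vertex sequences; the minimum is 5, attained along the walk 0 → 0 → 2.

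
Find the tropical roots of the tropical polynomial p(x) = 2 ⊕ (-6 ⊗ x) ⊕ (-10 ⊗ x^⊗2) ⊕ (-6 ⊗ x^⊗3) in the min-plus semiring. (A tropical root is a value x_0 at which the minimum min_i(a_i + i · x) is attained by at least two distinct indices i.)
Roots: {-4, 4, 8}

Each tropical root is a break point of the lower envelope of the lines y = a_i + i · x (there are 4 lines, with slopes 0, 1, ..., 3). Only the lines that attain the minimum somewhere contribute to roots; other lines are dominated. Here the surviving (envelope) indices are i = 3, i = 2, i = 1, i = 0.
Intersections between consecutive envelope lines give the roots: for adjacent envelope indices i < j the intersection is x = (a_i − a_j) / (j − i). Reading off the sorted break points: {-4, 4, 8}.
Verification: at each break x_0, at least two indices attain the minimum of min_i(a_i + i · x_0).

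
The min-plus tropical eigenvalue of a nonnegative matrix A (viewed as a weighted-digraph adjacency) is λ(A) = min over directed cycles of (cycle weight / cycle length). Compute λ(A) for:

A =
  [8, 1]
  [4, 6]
λ(A) = 5/2

Enumerate directed cycles and compute their means (weight / length). Sample:
  cycle 0 → 0: weight = 8, length = 1, mean = 8/1 ≈ 8.000
  cycle 1 → 1: weight = 6, length = 1, mean = 6/1 ≈ 6.000
  cycle 0 → 1 → 0: weight = 5, length = 2, mean = 5/2 ≈ 2.500
  cycle 1 → 0 → 1: weight = 5, length = 2, mean = 5/2 ≈ 2.500
Minimum mean = 2.500, attained e.g. along the cycle 0 → 1 → 0 with weight 5 and length 2. So λ(A) = 5/2 = 5/2.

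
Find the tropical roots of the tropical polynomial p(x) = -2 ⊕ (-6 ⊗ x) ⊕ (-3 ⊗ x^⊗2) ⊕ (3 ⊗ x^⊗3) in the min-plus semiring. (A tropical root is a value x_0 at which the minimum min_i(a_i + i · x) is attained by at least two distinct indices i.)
Roots: {-6, -3, 4}

Each tropical root is a break point of the lower envelope of the lines y = a_i + i · x (there are 4 lines, with slopes 0, 1, ..., 3). Only the lines that attain the minimum somewhere contribute to roots; other lines are dominated. Here the surviving (envelope) indices are i = 3, i = 2, i = 1, i = 0.
Intersections between consecutive envelope lines give the roots: for adjacent envelope indices i < j the intersection is x = (a_i − a_j) / (j − i). Reading off the sorted break points: {-6, -3, 4}.
Verification: at each break x_0, at least two indices attain the minimum of min_i(a_i + i · x_0).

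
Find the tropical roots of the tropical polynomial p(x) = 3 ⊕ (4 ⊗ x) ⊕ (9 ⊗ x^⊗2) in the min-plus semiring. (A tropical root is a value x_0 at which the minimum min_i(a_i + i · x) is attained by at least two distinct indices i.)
Roots: {-5, -1}

Each tropical root is a break point of the lower envelope of the lines y = a_i + i · x (there are 3 lines, with slopes 0, 1, ..., 2). Only the lines that attain the minimum somewhere contribute to roots; other lines are dominated. Here the surviving (envelope) indices are i = 2, i = 1, i = 0.
Intersections between consecutive envelope lines give the roots: for adjacent envelope indices i < j the intersection is x = (a_i − a_j) / (j − i). Reading off the sorted break points: {-5, -1}.
Verification: at each break x_0, at least two indices attain the minimum of min_i(a_i + i · x_0).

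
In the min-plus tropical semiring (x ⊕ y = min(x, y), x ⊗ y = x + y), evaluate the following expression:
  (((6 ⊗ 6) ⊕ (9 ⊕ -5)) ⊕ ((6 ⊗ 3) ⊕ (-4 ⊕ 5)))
(((6 ⊗ 6) ⊕ (9 ⊕ -5)) ⊕ ((6 ⊗ 3) ⊕ (-4 ⊕ 5))) = -5

Expand innermost to outermost. Recall ⊕ takes the minimum of its arguments and ⊗ takes their sum. Working out the expression (((6 ⊗ 6) ⊕ (9 ⊕ -5)) ⊕ ((6 ⊗ 3) ⊕ (-4 ⊕ 5))) gives -5.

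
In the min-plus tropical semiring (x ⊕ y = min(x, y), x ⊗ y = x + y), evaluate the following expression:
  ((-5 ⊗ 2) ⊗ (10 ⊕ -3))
((-5 ⊗ 2) ⊗ (10 ⊕ -3)) = -6

Expand innermost to outermost. Recall ⊕ takes the minimum of its arguments and ⊗ takes their sum. Working out the expression ((-5 ⊗ 2) ⊗ (10 ⊕ -3)) gives -6.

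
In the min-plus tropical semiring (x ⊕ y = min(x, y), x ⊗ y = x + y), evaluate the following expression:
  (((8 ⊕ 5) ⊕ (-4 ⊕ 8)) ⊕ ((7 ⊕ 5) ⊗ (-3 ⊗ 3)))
(((8 ⊕ 5) ⊕ (-4 ⊕ 8)) ⊕ ((7 ⊕ 5) ⊗ (-3 ⊗ 3))) = -4

Expand innermost to outermost. Recall ⊕ takes the minimum of its arguments and ⊗ takes their sum. Working out the expression (((8 ⊕ 5) ⊕ (-4 ⊕ 8)) ⊕ ((7 ⊕ 5) ⊗ (-3 ⊗ 3))) gives -4.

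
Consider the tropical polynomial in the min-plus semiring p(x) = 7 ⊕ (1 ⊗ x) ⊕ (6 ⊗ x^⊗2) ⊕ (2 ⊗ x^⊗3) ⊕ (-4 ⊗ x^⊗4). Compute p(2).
p(2) = 3

A tropical monomial a ⊗ x^⊗i evaluates to a + i · x. Evaluating each term at x = 2:
  Term 0 contributes 7 + 0 · 2 = 7
  Term 1 contributes 1 + 1 · 2 = 3
  Term 2 contributes 6 + 2 · 2 = 10
  Term 3 contributes 2 + 3 · 2 = 8
  Term 4 contributes -4 + 4 · 2 = 4
p(2) = ⊕ of these = min[7, 3, 10, 8, 4] = 3.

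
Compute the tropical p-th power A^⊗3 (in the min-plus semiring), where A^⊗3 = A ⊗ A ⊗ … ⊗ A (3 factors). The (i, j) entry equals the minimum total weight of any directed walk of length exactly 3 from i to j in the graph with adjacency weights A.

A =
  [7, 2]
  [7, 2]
A^⊗3 =
  [11, 6]
  [11, 6]

Each entry (A^⊗3)_ij equals the minimum over all length-3 walks i = v_0 → v_1 → … → v_3 = j of Σ_t A[v_t][v_{t+1}]. For example, for (i, j) = (0, 1) we minimise over 4 possible intermediate vertex sequences; the minimum is 6, attained along the walk 0 → 1 → 1 → 1.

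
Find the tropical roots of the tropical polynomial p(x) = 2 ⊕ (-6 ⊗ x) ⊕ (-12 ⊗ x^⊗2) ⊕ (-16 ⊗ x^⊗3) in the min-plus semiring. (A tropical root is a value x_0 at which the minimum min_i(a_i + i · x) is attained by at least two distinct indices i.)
Roots: {4, 6, 8}

Each tropical root is a break point of the lower envelope of the lines y = a_i + i · x (there are 4 lines, with slopes 0, 1, ..., 3). Only the lines that attain the minimum somewhere contribute to roots; other lines are dominated. Here the surviving (envelope) indices are i = 3, i = 2, i = 1, i = 0.
Intersections between consecutive envelope lines give the roots: for adjacent envelope indices i < j the intersection is x = (a_i − a_j) / (j − i). Reading off the sorted break points: {4, 6, 8}.
Verification: at each break x_0, at least two indices attain the minimum of min_i(a_i + i · x_0).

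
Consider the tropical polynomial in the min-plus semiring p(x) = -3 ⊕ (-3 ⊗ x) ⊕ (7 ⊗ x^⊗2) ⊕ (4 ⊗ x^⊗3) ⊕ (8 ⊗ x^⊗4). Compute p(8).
p(8) = -3

A tropical monomial a ⊗ x^⊗i evaluates to a + i · x. Evaluating each term at x = 8:
  Term 0 contributes -3 + 0 · 8 = -3
  Term 1 contributes -3 + 1 · 8 = 5
  Term 2 contributes 7 + 2 · 8 = 23
  Term 3 contributes 4 + 3 · 8 = 28
  Term 4 contributes 8 + 4 · 8 = 40
p(8) = ⊕ of these = min[-3, 5, 23, 28, 40] = -3.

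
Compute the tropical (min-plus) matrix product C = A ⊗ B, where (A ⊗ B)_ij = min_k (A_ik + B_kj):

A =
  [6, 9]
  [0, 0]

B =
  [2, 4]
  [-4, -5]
A ⊗ B =
  [5, 4]
  [-4, -5]

Apply the min-plus product entry-by-entry:
  C[0][0] = min over k of (A[0][0] + B[0][0] = 6 + 2 = 8, A[0][1] + B[1][0] = 9 + -4 = 5) = 5 (attained at k = 1)
  C[0][1] = min over k of (A[0][0] + B[0][1] = 6 + 4 = 10, A[0][1] + B[1][1] = 9 + -5 = 4) = 4 (attained at k = 1)
  C[1][0] = min over k of (A[1][0] + B[0][0] = 0 + 2 = 2, A[1][1] + B[1][0] = 0 + -4 = -4) = -4 (attained at k = 1)
  C[1][1] = min over k of (A[1][0] + B[0][1] = 0 + 4 = 4, A[1][1] + B[1][1] = 0 + -5 = -5) = -5 (attained at k = 1)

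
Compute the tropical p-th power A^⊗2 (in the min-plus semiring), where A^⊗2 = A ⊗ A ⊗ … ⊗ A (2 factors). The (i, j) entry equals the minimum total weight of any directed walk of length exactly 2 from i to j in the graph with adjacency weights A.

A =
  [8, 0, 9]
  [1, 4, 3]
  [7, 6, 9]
A^⊗2 =
  [1, 4, 3]
  [5, 1, 7]
  [7, 7, 9]

Each entry (A^⊗2)_ij equals the minimum over all length-2 walks i = v_0 → v_1 → … → v_2 = j of Σ_t A[v_t][v_{t+1}]. For example, for (i, j) = (0, 2) we minimise over 3 possible intermediate vertex sequences; the minimum is 3, attained along the walk 0 → 1 → 2.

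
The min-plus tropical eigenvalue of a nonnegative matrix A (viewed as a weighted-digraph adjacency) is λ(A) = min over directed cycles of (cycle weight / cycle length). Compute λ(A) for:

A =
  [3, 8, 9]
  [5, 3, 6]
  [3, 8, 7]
λ(A) = 3

Enumerate directed cycles and compute their means (weight / length). Sample:
  cycle 0 → 0: weight = 3, length = 1, mean = 3/1 ≈ 3.000
  cycle 1 → 1: weight = 3, length = 1, mean = 3/1 ≈ 3.000
  cycle 2 → 2: weight = 7, length = 1, mean = 7/1 ≈ 7.000
  cycle 0 → 1 → 0: weight = 13, length = 2, mean = 13/2 ≈ 6.500
  cycle 0 → 2 → 0: weight = 12, length = 2, mean = 12/2 ≈ 6.000
  cycle 1 → 0 → 1: weight = 13, length = 2, mean = 13/2 ≈ 6.500
Minimum mean = 3.000, attained e.g. along the cycle 0 → 0 with weight 3 and length 1. So λ(A) = 3/1 = 3.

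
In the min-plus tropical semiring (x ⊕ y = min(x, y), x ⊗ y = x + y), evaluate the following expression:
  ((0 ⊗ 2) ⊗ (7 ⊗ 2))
((0 ⊗ 2) ⊗ (7 ⊗ 2)) = 11

Expand innermost to outermost. Recall ⊕ takes the minimum of its arguments and ⊗ takes their sum. Working out the expression ((0 ⊗ 2) ⊗ (7 ⊗ 2)) gives 11.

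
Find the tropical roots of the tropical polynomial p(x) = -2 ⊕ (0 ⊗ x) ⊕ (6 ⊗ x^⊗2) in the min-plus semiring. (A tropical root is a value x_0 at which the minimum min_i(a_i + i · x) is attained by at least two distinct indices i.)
Roots: {-6, -2}

Each tropical root is a break point of the lower envelope of the lines y = a_i + i · x (there are 3 lines, with slopes 0, 1, ..., 2). Only the lines that attain the minimum somewhere contribute to roots; other lines are dominated. Here the surviving (envelope) indices are i = 2, i = 1, i = 0.
Intersections between consecutive envelope lines give the roots: for adjacent envelope indices i < j the intersection is x = (a_i − a_j) / (j − i). Reading off the sorted break points: {-6, -2}.
Verification: at each break x_0, at least two indices attain the minimum of min_i(a_i + i · x_0).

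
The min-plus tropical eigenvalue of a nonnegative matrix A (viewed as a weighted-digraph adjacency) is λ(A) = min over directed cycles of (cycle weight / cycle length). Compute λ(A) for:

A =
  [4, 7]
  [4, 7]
λ(A) = 4

Enumerate directed cycles and compute their means (weight / length). Sample:
  cycle 0 → 0: weight = 4, length = 1, mean = 4/1 ≈ 4.000
  cycle 1 → 1: weight = 7, length = 1, mean = 7/1 ≈ 7.000
  cycle 0 → 1 → 0: weight = 11, length = 2, mean = 11/2 ≈ 5.500
  cycle 1 → 0 → 1: weight = 11, length = 2, mean = 11/2 ≈ 5.500
Minimum mean = 4.000, attained e.g. along the cycle 0 → 0 with weight 4 and length 1. So λ(A) = 4/1 = 4.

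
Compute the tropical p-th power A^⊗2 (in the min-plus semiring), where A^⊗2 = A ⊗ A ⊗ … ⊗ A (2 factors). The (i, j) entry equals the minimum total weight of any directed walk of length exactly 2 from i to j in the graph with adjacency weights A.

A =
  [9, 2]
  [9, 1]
A^⊗2 =
  [11, 3]
  [10, 2]

Each entry (A^⊗2)_ij equals the minimum over all length-2 walks i = v_0 → v_1 → … → v_2 = j of Σ_t A[v_t][v_{t+1}]. For example, for (i, j) = (0, 1) we minimise over 2 possible intermediate vertex sequences; the minimum is 3, attained along the walk 0 → 1 → 1.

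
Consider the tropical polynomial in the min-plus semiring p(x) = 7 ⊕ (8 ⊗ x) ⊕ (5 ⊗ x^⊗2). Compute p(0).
p(0) = 5

A tropical monomial a ⊗ x^⊗i evaluates to a + i · x. Evaluating each term at x = 0:
  Term 0 contributes 7 + 0 · 0 = 7
  Term 1 contributes 8 + 1 · 0 = 8
  Term 2 contributes 5 + 2 · 0 = 5
p(0) = ⊕ of these = min[7, 8, 5] = 5.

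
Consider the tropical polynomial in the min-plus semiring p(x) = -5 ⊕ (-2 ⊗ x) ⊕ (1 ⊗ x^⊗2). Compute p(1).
p(1) = -5

A tropical monomial a ⊗ x^⊗i evaluates to a + i · x. Evaluating each term at x = 1:
  Term 0 contributes -5 + 0 · 1 = -5
  Term 1 contributes -2 + 1 · 1 = -1
  Term 2 contributes 1 + 2 · 1 = 3
p(1) = ⊕ of these = min[-5, -1, 3] = -5.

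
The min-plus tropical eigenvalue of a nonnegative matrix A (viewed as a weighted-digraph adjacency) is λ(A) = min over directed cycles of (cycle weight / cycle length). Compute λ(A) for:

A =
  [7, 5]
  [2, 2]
λ(A) = 2

Enumerate directed cycles and compute their means (weight / length). Sample:
  cycle 0 → 0: weight = 7, length = 1, mean = 7/1 ≈ 7.000
  cycle 1 → 1: weight = 2, length = 1, mean = 2/1 ≈ 2.000
  cycle 0 → 1 → 0: weight = 7, length = 2, mean = 7/2 ≈ 3.500
  cycle 1 → 0 → 1: weight = 7, length = 2, mean = 7/2 ≈ 3.500
Minimum mean = 2.000, attained e.g. along the cycle 1 → 1 with weight 2 and length 1. So λ(A) = 2/1 = 2.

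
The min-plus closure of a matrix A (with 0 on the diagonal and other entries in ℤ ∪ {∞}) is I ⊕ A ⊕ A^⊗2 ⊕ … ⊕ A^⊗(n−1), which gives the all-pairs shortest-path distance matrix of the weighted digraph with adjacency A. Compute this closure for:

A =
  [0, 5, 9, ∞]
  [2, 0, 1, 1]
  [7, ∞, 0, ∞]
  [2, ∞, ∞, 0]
Closure =
  [0, 5, 6, 6]
  [2, 0, 1, 1]
  [7, 12, 0, 13]
  [2, 7, 8, 0]

This is the Floyd-Warshall all-pairs shortest-path computation. For each intermediate vertex k = 0, 1, …, 3, update dist[i][j] ← min(dist[i][j], dist[i][k] + dist[k][j]). The final matrix gives, for each (i, j), the minimum total weight of any directed path from i to j (possibly empty when i = j).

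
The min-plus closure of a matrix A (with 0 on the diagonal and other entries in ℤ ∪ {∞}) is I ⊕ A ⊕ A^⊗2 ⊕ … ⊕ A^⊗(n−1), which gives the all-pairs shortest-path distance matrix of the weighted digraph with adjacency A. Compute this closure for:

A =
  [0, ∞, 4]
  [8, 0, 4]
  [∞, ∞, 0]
Closure =
  [0, ∞, 4]
  [8, 0, 4]
  [∞, ∞, 0]

This is the Floyd-Warshall all-pairs shortest-path computation. For each intermediate vertex k = 0, 1, …, 2, update dist[i][j] ← min(dist[i][j], dist[i][k] + dist[k][j]). The final matrix gives, for each (i, j), the minimum total weight of any directed path from i to j (possibly empty when i = j).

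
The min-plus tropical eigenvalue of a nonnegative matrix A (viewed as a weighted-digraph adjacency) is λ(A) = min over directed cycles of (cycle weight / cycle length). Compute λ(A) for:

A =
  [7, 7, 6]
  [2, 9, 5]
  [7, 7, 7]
λ(A) = 9/2

Enumerate directed cycles and compute their means (weight / length). Sample:
  cycle 0 → 0: weight = 7, length = 1, mean = 7/1 ≈ 7.000
  cycle 1 → 1: weight = 9, length = 1, mean = 9/1 ≈ 9.000
  cycle 2 → 2: weight = 7, length = 1, mean = 7/1 ≈ 7.000
  cycle 0 → 1 → 0: weight = 9, length = 2, mean = 9/2 ≈ 4.500
  cycle 0 → 2 → 0: weight = 13, length = 2, mean = 13/2 ≈ 6.500
  cycle 1 → 0 → 1: weight = 9, length = 2, mean = 9/2 ≈ 4.500
Minimum mean = 4.500, attained e.g. along the cycle 0 → 1 → 0 with weight 9 and length 2. So λ(A) = 9/2 = 9/2.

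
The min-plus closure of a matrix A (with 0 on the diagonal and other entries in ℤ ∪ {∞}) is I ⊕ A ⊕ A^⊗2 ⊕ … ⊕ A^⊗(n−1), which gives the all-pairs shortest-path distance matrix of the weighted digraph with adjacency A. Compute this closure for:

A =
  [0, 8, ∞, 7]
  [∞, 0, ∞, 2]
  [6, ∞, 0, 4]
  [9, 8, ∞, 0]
Closure =
  [0, 8, ∞, 7]
  [11, 0, ∞, 2]
  [6, 12, 0, 4]
  [9, 8, ∞, 0]

This is the Floyd-Warshall all-pairs shortest-path computation. For each intermediate vertex k = 0, 1, …, 3, update dist[i][j] ← min(dist[i][j], dist[i][k] + dist[k][j]). The final matrix gives, for each (i, j), the minimum total weight of any directed path from i to j (possibly empty when i = j).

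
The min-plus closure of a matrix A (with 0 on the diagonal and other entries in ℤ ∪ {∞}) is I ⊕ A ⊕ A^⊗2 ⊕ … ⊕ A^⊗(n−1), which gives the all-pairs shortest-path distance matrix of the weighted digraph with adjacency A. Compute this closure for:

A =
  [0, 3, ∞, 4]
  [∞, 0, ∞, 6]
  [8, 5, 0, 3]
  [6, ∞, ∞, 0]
Closure =
  [0, 3, ∞, 4]
  [12, 0, ∞, 6]
  [8, 5, 0, 3]
  [6, 9, ∞, 0]

This is the Floyd-Warshall all-pairs shortest-path computation. For each intermediate vertex k = 0, 1, …, 3, update dist[i][j] ← min(dist[i][j], dist[i][k] + dist[k][j]). The final matrix gives, for each (i, j), the minimum total weight of any directed path from i to j (possibly empty when i = j).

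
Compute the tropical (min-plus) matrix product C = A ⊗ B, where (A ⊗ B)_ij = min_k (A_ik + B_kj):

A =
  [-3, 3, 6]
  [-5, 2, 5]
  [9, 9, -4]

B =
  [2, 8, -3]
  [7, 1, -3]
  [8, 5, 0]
A ⊗ B =
  [-1, 4, -6]
  [-3, 3, -8]
  [4, 1, -4]

Apply the min-plus product entry-by-entry:
  C[0][0] = min over k of (A[0][0] + B[0][0] = -3 + 2 = -1, A[0][1] + B[1][0] = 3 + 7 = 10, A[0][2] + B[2][0] = 6 + 8 = 14) = -1 (attained at k = 0)
  C[0][1] = min over k of (A[0][0] + B[0][1] = -3 + 8 = 5, A[0][1] + B[1][1] = 3 + 1 = 4, A[0][2] + B[2][1] = 6 + 5 = 11) = 4 (attained at k = 1)
  C[0][2] = min over k of (A[0][0] + B[0][2] = -3 + -3 = -6, A[0][1] + B[1][2] = 3 + -3 = 0, A[0][2] + B[2][2] = 6 + 0 = 6) = -6 (attained at k = 0)
  C[1][0] = min over k of (A[1][0] + B[0][0] = -5 + 2 = -3, A[1][1] + B[1][0] = 2 + 7 = 9, A[1][2] + B[2][0] = 5 + 8 = 13) = -3 (attained at k = 0)
  C[1][1] = min over k of (A[1][0] + B[0][1] = -5 + 8 = 3, A[1][1] + B[1][1] = 2 + 1 = 3, A[1][2] + B[2][1] = 5 + 5 = 10) = 3 (attained at k = 0)
  C[1][2] = min over k of (A[1][0] + B[0][2] = -5 + -3 = -8, A[1][1] + B[1][2] = 2 + -3 = -1, A[1][2] + B[2][2] = 5 + 0 = 5) = -8 (attained at k = 0)
  C[2][0] = min over k of (A[2][0] + B[0][0] = 9 + 2 = 11, A[2][1] + B[1][0] = 9 + 7 = 16, A[2][2] + B[2][0] = -4 + 8 = 4) = 4 (attained at k = 2)
  C[2][1] = min over k of (A[2][0] + B[0][1] = 9 + 8 = 17, A[2][1] + B[1][1] = 9 + 1 = 10, A[2][2] + B[2][1] = -4 + 5 = 1) = 1 (attained at k = 2)
  C[2][2] = min over k of (A[2][0] + B[0][2] = 9 + -3 = 6, A[2][1] + B[1][2] = 9 + -3 = 6, A[2][2] + B[2][2] = -4 + 0 = -4) = -4 (attained at k = 2)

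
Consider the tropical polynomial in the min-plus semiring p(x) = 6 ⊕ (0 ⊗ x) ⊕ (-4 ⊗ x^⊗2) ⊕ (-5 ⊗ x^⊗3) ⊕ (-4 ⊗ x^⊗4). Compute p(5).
p(5) = 5

A tropical monomial a ⊗ x^⊗i evaluates to a + i · x. Evaluating each term at x = 5:
  Term 0 contributes 6 + 0 · 5 = 6
  Term 1 contributes 0 + 1 · 5 = 5
  Term 2 contributes -4 + 2 · 5 = 6
  Term 3 contributes -5 + 3 · 5 = 10
  Term 4 contributes -4 + 4 · 5 = 16
p(5) = ⊕ of these = min[6, 5, 6, 10, 16] = 5.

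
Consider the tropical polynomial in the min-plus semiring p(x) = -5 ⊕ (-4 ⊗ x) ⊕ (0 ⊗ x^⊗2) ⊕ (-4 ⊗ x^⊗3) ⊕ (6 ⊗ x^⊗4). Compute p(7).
p(7) = -5

A tropical monomial a ⊗ x^⊗i evaluates to a + i · x. Evaluating each term at x = 7:
  Term 0 contributes -5 + 0 · 7 = -5
  Term 1 contributes -4 + 1 · 7 = 3
  Term 2 contributes 0 + 2 · 7 = 14
  Term 3 contributes -4 + 3 · 7 = 17
  Term 4 contributes 6 + 4 · 7 = 34
p(7) = ⊕ of these = min[-5, 3, 14, 17, 34] = -5.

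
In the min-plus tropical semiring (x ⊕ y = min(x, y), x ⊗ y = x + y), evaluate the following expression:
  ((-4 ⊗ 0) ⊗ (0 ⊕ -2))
((-4 ⊗ 0) ⊗ (0 ⊕ -2)) = -6

Expand innermost to outermost. Recall ⊕ takes the minimum of its arguments and ⊗ takes their sum. Working out the expression ((-4 ⊗ 0) ⊗ (0 ⊕ -2)) gives -6.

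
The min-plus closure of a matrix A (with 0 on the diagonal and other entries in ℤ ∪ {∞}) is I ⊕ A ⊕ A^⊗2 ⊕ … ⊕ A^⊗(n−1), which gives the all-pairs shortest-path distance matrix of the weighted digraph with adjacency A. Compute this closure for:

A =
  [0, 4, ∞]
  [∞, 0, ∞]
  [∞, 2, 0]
Closure =
  [0, 4, ∞]
  [∞, 0, ∞]
  [∞, 2, 0]

This is the Floyd-Warshall all-pairs shortest-path computation. For each intermediate vertex k = 0, 1, …, 2, update dist[i][j] ← min(dist[i][j], dist[i][k] + dist[k][j]). The final matrix gives, for each (i, j), the minimum total weight of any directed path from i to j (possibly empty when i = j).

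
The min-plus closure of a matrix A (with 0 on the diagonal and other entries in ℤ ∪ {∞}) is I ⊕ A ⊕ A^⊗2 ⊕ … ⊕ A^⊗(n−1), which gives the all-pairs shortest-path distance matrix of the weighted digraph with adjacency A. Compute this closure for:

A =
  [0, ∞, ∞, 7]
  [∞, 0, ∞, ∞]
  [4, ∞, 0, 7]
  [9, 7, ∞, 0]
Closure =
  [0, 14, ∞, 7]
  [∞, 0, ∞, ∞]
  [4, 14, 0, 7]
  [9, 7, ∞, 0]

This is the Floyd-Warshall all-pairs shortest-path computation. For each intermediate vertex k = 0, 1, …, 3, update dist[i][j] ← min(dist[i][j], dist[i][k] + dist[k][j]). The final matrix gives, for each (i, j), the minimum total weight of any directed path from i to j (possibly empty when i = j).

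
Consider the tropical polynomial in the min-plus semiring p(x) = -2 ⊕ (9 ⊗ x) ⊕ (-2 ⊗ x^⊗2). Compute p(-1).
p(-1) = -4

A tropical monomial a ⊗ x^⊗i evaluates to a + i · x. Evaluating each term at x = -1:
  Term 0 contributes -2 + 0 · -1 = -2
  Term 1 contributes 9 + 1 · -1 = 8
  Term 2 contributes -2 + 2 · -1 = -4
p(-1) = ⊕ of these = min[-2, 8, -4] = -4.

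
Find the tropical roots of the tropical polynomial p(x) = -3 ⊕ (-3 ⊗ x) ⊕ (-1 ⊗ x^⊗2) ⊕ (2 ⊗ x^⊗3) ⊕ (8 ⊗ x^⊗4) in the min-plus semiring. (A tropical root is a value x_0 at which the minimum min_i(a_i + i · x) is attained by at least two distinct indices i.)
Roots: {-6, -3, -2, 0}

Each tropical root is a break point of the lower envelope of the lines y = a_i + i · x (there are 5 lines, with slopes 0, 1, ..., 4). Only the lines that attain the minimum somewhere contribute to roots; other lines are dominated. Here the surviving (envelope) indices are i = 4, i = 3, i = 2, i = 1, i = 0.
Intersections between consecutive envelope lines give the roots: for adjacent envelope indices i < j the intersection is x = (a_i − a_j) / (j − i). Reading off the sorted break points: {-6, -3, -2, 0}.
Verification: at each break x_0, at least two indices attain the minimum of min_i(a_i + i · x_0).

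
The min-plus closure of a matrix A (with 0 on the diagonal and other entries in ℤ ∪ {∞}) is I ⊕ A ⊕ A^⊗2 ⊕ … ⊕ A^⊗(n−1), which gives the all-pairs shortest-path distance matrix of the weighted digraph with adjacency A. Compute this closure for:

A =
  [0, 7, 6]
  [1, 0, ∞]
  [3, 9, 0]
Closure =
  [0, 7, 6]
  [1, 0, 7]
  [3, 9, 0]

This is the Floyd-Warshall all-pairs shortest-path computation. For each intermediate vertex k = 0, 1, …, 2, update dist[i][j] ← min(dist[i][j], dist[i][k] + dist[k][j]). The final matrix gives, for each (i, j), the minimum total weight of any directed path from i to j (possibly empty when i = j).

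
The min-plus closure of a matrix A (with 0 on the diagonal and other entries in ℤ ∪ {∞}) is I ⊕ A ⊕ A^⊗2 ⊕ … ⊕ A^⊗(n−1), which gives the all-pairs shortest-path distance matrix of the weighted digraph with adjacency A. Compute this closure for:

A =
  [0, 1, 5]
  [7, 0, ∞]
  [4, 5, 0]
Closure =
  [0, 1, 5]
  [7, 0, 12]
  [4, 5, 0]

This is the Floyd-Warshall all-pairs shortest-path computation. For each intermediate vertex k = 0, 1, …, 2, update dist[i][j] ← min(dist[i][j], dist[i][k] + dist[k][j]). The final matrix gives, for each (i, j), the minimum total weight of any directed path from i to j (possibly empty when i = j).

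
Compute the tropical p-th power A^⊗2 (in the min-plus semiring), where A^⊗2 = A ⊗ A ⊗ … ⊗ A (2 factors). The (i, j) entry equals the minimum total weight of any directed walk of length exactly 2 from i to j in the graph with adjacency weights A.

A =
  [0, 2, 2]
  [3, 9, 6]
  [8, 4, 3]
A^⊗2 =
  [0, 2, 2]
  [3, 5, 5]
  [7, 7, 6]

Each entry (A^⊗2)_ij equals the minimum over all length-2 walks i = v_0 → v_1 → … → v_2 = j of Σ_t A[v_t][v_{t+1}]. For example, for (i, j) = (0, 2) we minimise over 3 possible intermediate vertex sequences; the minimum is 2, attained along the walk 0 → 0 → 2.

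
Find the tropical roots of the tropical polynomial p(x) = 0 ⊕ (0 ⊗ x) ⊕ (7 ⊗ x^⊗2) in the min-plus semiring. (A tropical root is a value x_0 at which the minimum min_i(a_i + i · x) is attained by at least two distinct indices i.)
Roots: {-7, 0}

Each tropical root is a break point of the lower envelope of the lines y = a_i + i · x (there are 3 lines, with slopes 0, 1, ..., 2). Only the lines that attain the minimum somewhere contribute to roots; other lines are dominated. Here the surviving (envelope) indices are i = 2, i = 1, i = 0.
Intersections between consecutive envelope lines give the roots: for adjacent envelope indices i < j the intersection is x = (a_i − a_j) / (j − i). Reading off the sorted break points: {-7, 0}.
Verification: at each break x_0, at least two indices attain the minimum of min_i(a_i + i · x_0).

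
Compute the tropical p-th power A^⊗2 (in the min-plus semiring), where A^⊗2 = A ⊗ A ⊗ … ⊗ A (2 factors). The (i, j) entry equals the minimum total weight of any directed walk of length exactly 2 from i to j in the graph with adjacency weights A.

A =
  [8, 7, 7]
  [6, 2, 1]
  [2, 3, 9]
A^⊗2 =
  [9, 9, 8]
  [3, 4, 3]
  [9, 5, 4]

Each entry (A^⊗2)_ij equals the minimum over all length-2 walks i = v_0 → v_1 → … → v_2 = j of Σ_t A[v_t][v_{t+1}]. For example, for (i, j) = (0, 2) we minimise over 3 possible intermediate vertex sequences; the minimum is 8, attained along the walk 0 → 1 → 2.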